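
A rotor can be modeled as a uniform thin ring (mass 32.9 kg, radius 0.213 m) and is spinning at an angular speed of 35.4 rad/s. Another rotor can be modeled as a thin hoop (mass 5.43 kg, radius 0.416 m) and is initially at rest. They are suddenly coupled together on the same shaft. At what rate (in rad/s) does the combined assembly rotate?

|ω_f| ≈ 21.7 rad/s

The coupling torques are internal; angular momentum about the shared axis is conserved.
Moments of inertia: I_A = (32.9)(0.213)² = 1.493 kg·m²; I_B = (5.43)(0.416)² = 0.9397 kg·m².
Taking A's sense as positive: L = (1.493)(35.4) = 52.84 kg·m²·rad/s.
Combined I = 1.493 + 0.9397 = 2.432 kg·m².
ω_f = L / I = 52.84 / 2.432 = 21.72 rad/s.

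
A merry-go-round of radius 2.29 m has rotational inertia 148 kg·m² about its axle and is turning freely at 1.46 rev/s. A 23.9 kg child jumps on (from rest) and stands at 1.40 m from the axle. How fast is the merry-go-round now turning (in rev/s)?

ω_f ≈ 1.11 rev/s

The added mass arrives with no angular momentum about the axle, and any external torque about the axle is negligible, so the system's angular momentum is conserved.
Added inertia Σmr² = (23.9)(1.40)² = 46.84 kg·m²; I_f = 148.0 + 46.84 = 194.8 kg·m².
ω_f = I_p ω_i / I_f = (148.0)(1.46) / 194.8 = 1.109 rev/s.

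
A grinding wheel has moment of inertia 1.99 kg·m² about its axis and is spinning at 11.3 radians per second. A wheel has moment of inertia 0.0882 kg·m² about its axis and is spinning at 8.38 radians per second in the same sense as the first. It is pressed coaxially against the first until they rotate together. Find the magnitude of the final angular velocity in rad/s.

No external torque acts about the common axis, so total angular momentum is conserved.
Taking A's sense as positive: L = (1.990)(11.3) + (0.08820)(8.38) = 23.23 kg·m²·rad/s.
Combined I = 1.990 + 0.08820 = 2.078 kg·m².
ω_f = L / I = 23.23 / 2.078 = 11.18 rad/s.

|ω_f| ≈ 11.2 rad/s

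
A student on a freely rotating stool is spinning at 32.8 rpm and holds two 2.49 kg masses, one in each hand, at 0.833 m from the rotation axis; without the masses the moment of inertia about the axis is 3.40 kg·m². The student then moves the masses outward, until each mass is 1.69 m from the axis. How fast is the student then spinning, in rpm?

Angular momentum about the spin axis is conserved since the torque about it is zero.
I₁ = 3.40 + 2(2.49)(0.833)² = 6.856 kg·m²; I₂ = 3.40 + 2(2.49)(1.69)² = 17.62 kg·m².
ω₂ = I₁ω₁ / I₂ = (6.856)(32.8 rpm) / (17.62) = 12.76 rpm.

ω₂ ≈ 12.8 rpm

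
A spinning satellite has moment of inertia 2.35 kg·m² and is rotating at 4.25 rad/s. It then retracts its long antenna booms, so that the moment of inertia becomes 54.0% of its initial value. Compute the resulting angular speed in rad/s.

With no external torque about the axis, L is conserved: I₁ω₁ = I₂ω₂.
I₂ = 0.540 × 2.35 = 1.269 kg·m².
ω₂ = I₁ω₁ / I₂ = (2.350)(4.25 rad/s) / (1.269) = 7.870 rad/s.

ω₂ ≈ 7.87 rad/s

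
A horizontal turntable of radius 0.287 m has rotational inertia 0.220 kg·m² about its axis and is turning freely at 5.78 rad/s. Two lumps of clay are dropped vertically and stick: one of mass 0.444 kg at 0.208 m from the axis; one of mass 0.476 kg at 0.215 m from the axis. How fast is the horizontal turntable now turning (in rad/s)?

ω_f ≈ 4.87 rad/s

The added mass arrives with no angular momentum about the axis, and any external torque about the axis is negligible, so the system's angular momentum is conserved.
Added inertia Σmr² = (0.444)(0.208)² + (0.476)(0.215)² = 0.04121 kg·m²; I_f = 0.2200 + 0.04121 = 0.2612 kg·m².
ω_f = I_p ω_i / I_f = (0.2200)(5.78) / 0.2612 = 4.868 rad/s.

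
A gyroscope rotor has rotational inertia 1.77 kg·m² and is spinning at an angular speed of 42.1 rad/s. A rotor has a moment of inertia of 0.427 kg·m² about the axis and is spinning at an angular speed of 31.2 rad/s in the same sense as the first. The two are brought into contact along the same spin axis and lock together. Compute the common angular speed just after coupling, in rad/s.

The coupling torques are internal; angular momentum about the shared axis is conserved.
Taking A's sense as positive: L = (1.770)(42.1) + (0.4270)(31.2) = 87.84 kg·m²·rad/s.
Combined I = 1.770 + 0.4270 = 2.197 kg·m².
ω_f = L / I = 87.84 / 2.197 = 39.98 rad/s.

|ω_f| ≈ 40.0 rad/s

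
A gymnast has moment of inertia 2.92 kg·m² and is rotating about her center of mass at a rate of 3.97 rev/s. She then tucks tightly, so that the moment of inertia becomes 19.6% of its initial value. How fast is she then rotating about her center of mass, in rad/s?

With no external torque about the axis, L is conserved: I₁ω₁ = I₂ω₂.
I₂ = 0.196 × 2.92 = 0.5723 kg·m².
ω₂ = I₁ω₁ / I₂ = (2.920)(3.97 rev/s) / (0.5723) = 20.26 rev/s = 127.3 rad/s.

ω₂ ≈ 127 rad/s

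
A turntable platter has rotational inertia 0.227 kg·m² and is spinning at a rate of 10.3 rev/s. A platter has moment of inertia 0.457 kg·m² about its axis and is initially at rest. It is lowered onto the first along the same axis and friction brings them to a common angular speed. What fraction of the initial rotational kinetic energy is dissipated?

No external torque acts about the common axis, so total angular momentum is conserved.
Taking A's sense as positive: L = (0.2270)(10.3) = 2.338 kg·m²·rev/s.
Combined I = 0.2270 + 0.4570 = 0.6840 kg·m².
ω_f = L / I = 2.338 / 0.6840 = 3.418 rev/s.
KE_i = ½ΣIω² = 475.4 J; KE_f = ½(0.6840)(21.48)² = 157.8 J.
Fraction dissipated = (KE_i − KE_f)/KE_i = 0.6681.

fraction ≈ 0.668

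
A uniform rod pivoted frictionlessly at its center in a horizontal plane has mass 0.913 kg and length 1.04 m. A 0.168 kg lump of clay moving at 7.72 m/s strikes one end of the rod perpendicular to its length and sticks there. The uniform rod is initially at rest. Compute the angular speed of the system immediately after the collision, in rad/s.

The axle reaction passes through the pivot and exerts no torque about it; angular momentum about the pivot is conserved through the impact.
I_p = (1/12)(0.913)(1.04)² = 0.08229 kg·m². Taking the sense of the lump of clay's angular momentum as positive, L_{lump} = m v R = (0.168)(7.72)(1.04/2) = 0.6744 kg·m²/s.
L_i = 0 + 0.6744 = 0.6744 kg·m²/s.
After sticking, I_f = I_p + m R² = 0.08229 + (0.168)(1.04/2)² = 0.1277 kg·m².
ω_f = L_i / I_f = 0.6744 / 0.1277 = 5.280 rad/s.

|ω_f| ≈ 5.28 rad/s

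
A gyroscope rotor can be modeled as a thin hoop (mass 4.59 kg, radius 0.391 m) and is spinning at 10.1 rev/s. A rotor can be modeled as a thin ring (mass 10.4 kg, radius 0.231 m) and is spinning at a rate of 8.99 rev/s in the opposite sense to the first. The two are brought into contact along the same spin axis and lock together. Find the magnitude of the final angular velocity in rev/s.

|ω_f| ≈ 1.67 rev/s

The coupling torques are internal; angular momentum about the shared axis is conserved.
Moments of inertia: I_A = (4.59)(0.391)² = 0.7017 kg·m²; I_B = (10.4)(0.231)² = 0.5550 kg·m².
Taking A's sense as positive: L = (0.7017)(10.1) − (0.5550)(8.99) = 2.098 kg·m²·rev/s.
Combined I = 0.7017 + 0.5550 = 1.257 kg·m².
ω_f = L / I = 2.098 / 1.257 = 1.670 rev/s.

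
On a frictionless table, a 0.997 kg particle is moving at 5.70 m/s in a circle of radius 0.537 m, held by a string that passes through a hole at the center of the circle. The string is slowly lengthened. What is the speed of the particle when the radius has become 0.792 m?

Central (radial) force ⇒ zero torque about the center ⇒ m v r is constant.
v₂ = v₁ r₁ / r₂ = (5.70)(0.537) / (0.792) = 3.865 m/s.

v₂ ≈ 3.86 m/s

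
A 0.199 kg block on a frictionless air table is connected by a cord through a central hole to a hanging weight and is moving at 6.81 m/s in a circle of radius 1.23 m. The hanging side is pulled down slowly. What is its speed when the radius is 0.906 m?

The only horizontal force on the mass is along the cord (radial), so it exerts no torque about the hole and angular momentum m v r is conserved.
v₂ = v₁ r₁ / r₂ = (6.81)(1.23) / (0.906) = 9.245 m/s.

v₂ ≈ 9.25 m/s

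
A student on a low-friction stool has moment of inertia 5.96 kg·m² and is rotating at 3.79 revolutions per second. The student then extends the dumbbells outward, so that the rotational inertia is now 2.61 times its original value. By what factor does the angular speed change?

ω₂/ω₁ ≈ 0.383

With no external torque about the axis, L is conserved: I₁ω₁ = I₂ω₂.
I₂ = 2.61 × 5.96 = 15.56 kg·m².
ω₂/ω₁ = I₁/I₂ = 5.960 / 15.56 = 0.3831.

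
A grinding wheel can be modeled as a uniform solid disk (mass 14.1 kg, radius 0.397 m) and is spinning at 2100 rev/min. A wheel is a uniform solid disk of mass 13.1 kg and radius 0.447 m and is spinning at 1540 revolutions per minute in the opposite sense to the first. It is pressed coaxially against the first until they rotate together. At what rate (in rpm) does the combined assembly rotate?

|ω_f| ≈ 131 rpm

The coupling torques are internal; angular momentum about the shared axis is conserved.
Moments of inertia: I_A = ½(14.1)(0.397)² = 1.111 kg·m²; I_B = ½(13.1)(0.447)² = 1.309 kg·m².
Taking A's sense as positive: L = (1.111)(2100) − (1.309)(1540) = 317.9 kg·m²·rpm.
Combined I = 1.111 + 1.309 = 2.420 kg·m².
ω_f = L / I = 317.9 / 2.420 = 131.4 rpm.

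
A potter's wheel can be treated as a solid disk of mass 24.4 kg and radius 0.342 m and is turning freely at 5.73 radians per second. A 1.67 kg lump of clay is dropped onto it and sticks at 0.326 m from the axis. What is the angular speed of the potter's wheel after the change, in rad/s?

The added mass arrives with no angular momentum about the axis, and any external torque about the axis is negligible, so the system's angular momentum is conserved.
I_p = ½(24.4)(0.342)² = 1.427 kg·m².
Added inertia Σmr² = (1.67)(0.326)² = 0.1775 kg·m²; I_f = 1.427 + 0.1775 = 1.604 kg·m².
ω_f = I_p ω_i / I_f = (1.427)(5.73) / 1.604 = 5.096 rad/s.

ω_f ≈ 5.10 rad/s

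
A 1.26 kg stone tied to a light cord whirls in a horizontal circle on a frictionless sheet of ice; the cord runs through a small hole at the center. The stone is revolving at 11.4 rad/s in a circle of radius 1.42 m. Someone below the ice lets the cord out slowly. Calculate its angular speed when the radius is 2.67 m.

No torque about the axis ⇒ m r₁² ω₁ = m r₂² ω₂.
ω₂ = ω₁ (r₁/r₂)² = (11.4)(1.42/2.67)² = 3.224 rad/s.

ω₂ ≈ 3.22 rad/s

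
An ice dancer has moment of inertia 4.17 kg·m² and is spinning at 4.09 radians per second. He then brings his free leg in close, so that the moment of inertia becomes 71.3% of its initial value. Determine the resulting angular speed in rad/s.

ω₂ ≈ 5.74 rad/s

With no external torque about the axis, L is conserved: I₁ω₁ = I₂ω₂.
I₂ = 0.713 × 4.17 = 2.973 kg·m².
ω₂ = I₁ω₁ / I₂ = (4.170)(4.09 rad/s) / (2.973) = 5.736 rad/s.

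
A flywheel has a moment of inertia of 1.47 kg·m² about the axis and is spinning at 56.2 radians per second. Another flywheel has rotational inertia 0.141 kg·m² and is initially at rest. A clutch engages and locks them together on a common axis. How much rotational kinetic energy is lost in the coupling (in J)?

ΔKE lost ≈ 203 J

No external torque acts about the common axis, so total angular momentum is conserved.
Taking A's sense as positive: L = (1.470)(56.2) = 82.61 kg·m²·rad/s.
Combined I = 1.470 + 0.1410 = 1.611 kg·m².
ω_f = L / I = 82.61 / 1.611 = 51.28 rad/s.
KE_i = ½ΣIω² = 2321 J; KE_f = ½(1.611)(51.28)² = 2118 J.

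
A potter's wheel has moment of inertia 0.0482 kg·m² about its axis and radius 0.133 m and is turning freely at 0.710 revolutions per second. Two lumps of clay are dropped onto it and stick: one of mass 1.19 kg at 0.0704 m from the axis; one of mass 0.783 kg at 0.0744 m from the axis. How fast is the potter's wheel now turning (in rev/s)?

ω_f ≈ 0.586 rev/s

The added mass arrives with no angular momentum about the axis, and any external torque about the axis is negligible, so the system's angular momentum is conserved.
Added inertia Σmr² = (1.19)(0.0704)² + (0.783)(0.0744)² = 0.01023 kg·m²; I_f = 0.04820 + 0.01023 = 0.05843 kg·m².
ω_f = I_p ω_i / I_f = (0.04820)(0.710) / 0.05843 = 0.5857 rev/s.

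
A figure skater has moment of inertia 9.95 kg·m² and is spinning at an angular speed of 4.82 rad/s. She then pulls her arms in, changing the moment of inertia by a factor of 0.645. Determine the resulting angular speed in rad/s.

ω₂ ≈ 7.47 rad/s

No external torque acts about the spin axis, so angular momentum is conserved.
I₂ = 0.645 × 9.95 = 6.418 kg·m².
ω₂ = I₁ω₁ / I₂ = (9.950)(4.82 rad/s) / (6.418) = 7.473 rad/s.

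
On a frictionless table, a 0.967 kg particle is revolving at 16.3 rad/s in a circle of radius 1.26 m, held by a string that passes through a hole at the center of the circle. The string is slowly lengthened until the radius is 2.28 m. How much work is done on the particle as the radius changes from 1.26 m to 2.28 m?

The constraining force is radial, so m r² ω about the center is conserved.
ω₂ = ω₁ (r₁/r₂)² = (16.3)(1.26/2.28)² = 4.978 rad/s.
W = ΔKE = ½m(v₂² − v₁²) = -141.7 J.

W ≈ -142 J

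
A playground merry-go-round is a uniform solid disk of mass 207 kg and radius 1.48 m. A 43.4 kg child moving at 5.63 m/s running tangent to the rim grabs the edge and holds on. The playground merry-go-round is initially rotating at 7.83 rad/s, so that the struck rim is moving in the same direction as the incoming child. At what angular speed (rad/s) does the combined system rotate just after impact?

|ω_f| ≈ 6.64 rad/s

About the axle the impulsive forces during the collision are internal, so angular momentum about that axis is conserved.
I_p = ½(207)(1.48)² = 226.7 kg·m². Taking the sense of the child's angular momentum as positive, L_{child} = m v R = (43.4)(5.63)(1.48) = 361.6 kg·m²/s.
L_i = +I_p ω_p + m v R = +(226.7)(7.83) + 361.6 = 2137 kg·m²/s.
After sticking, I_f = I_p + m R² = 226.7 + (43.4)(1.48)² = 321.8 kg·m².
ω_f = L_i / I_f = 2137 / 321.8 = 6.641 rad/s.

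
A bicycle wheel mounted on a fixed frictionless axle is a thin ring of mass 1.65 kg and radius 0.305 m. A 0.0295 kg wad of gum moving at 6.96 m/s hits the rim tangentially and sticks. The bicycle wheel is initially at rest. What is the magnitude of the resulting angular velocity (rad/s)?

|ω_f| ≈ 0.401 rad/s

About the axle the impulsive forces during the collision are internal, so angular momentum about that axis is conserved.
I_p = (1.65)(0.305)² = 0.1535 kg·m². Taking the sense of the wad of gum's angular momentum as positive, L_{wad} = m v R = (0.0295)(6.96)(0.305) = 0.06262 kg·m²/s.
L_i = 0 + 0.06262 = 0.06262 kg·m²/s.
After sticking, I_f = I_p + m R² = 0.1535 + (0.0295)(0.305)² = 0.1562 kg·m².
ω_f = L_i / I_f = 0.06262 / 0.1562 = 0.4008 rad/s.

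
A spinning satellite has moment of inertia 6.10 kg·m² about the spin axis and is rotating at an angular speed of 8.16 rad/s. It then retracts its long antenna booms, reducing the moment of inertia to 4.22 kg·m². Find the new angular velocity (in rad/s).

ω₂ ≈ 11.8 rad/s

Angular momentum about the spin axis is conserved since the torque about it is zero.
ω₂ = I₁ω₁ / I₂ = (6.100)(8.16 rad/s) / (4.220) = 11.80 rad/s.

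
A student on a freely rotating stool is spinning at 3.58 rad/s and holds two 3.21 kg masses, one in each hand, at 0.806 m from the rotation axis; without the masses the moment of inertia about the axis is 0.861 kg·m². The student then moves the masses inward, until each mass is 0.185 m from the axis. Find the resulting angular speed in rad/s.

ω₂ ≈ 16.7 rad/s

With no external torque about the axis, L is conserved: I₁ω₁ = I₂ω₂.
I₁ = 0.861 + 2(3.21)(0.806)² = 5.032 kg·m²; I₂ = 0.861 + 2(3.21)(0.185)² = 1.081 kg·m².
ω₂ = I₁ω₁ / I₂ = (5.032)(3.58 rad/s) / (1.081) = 16.67 rad/s.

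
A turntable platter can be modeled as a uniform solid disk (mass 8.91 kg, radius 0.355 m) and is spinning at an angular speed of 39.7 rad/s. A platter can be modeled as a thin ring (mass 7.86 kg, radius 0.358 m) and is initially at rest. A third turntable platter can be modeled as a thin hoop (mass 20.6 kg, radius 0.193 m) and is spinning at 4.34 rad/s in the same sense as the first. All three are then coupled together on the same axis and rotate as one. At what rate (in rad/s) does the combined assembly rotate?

|ω_f| ≈ 11.0 rad/s

The coupling torques are internal; angular momentum about the shared axis is conserved.
Moments of inertia: I_A = ½(8.91)(0.355)² = 0.5614 kg·m²; I_B = (7.86)(0.358)² = 1.007 kg·m²; I_C = (20.6)(0.193)² = 0.7673 kg·m².
Taking A's sense as positive: L = (0.5614)(39.7) + (0.7673)(4.34) = 25.62 kg·m²·rad/s.
Combined I = 0.5614 + 1.007 + 0.7673 = 2.336 kg·m².
ω_f = L / I = 25.62 / 2.336 = 10.97 rad/s.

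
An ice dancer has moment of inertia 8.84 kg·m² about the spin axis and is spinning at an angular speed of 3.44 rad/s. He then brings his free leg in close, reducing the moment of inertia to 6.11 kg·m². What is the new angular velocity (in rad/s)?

ω₂ ≈ 4.98 rad/s

Angular momentum about the spin axis is conserved since the torque about it is zero.
ω₂ = I₁ω₁ / I₂ = (8.840)(3.44 rad/s) / (6.110) = 4.977 rad/s.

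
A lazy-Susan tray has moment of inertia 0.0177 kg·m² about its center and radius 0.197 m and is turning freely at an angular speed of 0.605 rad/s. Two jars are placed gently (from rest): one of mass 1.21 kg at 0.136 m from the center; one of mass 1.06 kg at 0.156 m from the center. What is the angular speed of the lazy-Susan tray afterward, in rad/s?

No external torque acts about the center; L_before = L_after.
Added inertia Σmr² = (1.21)(0.136)² + (1.06)(0.156)² = 0.04818 kg·m²; I_f = 0.01770 + 0.04818 = 0.06588 kg·m².
ω_f = I_p ω_i / I_f = (0.01770)(0.605) / 0.06588 = 0.1626 rad/s.

ω_f ≈ 0.163 rad/s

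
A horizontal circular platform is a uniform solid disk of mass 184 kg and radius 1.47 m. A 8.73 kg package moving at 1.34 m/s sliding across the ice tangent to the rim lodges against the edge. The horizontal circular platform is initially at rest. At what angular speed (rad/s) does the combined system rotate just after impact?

|ω_f| ≈ 0.0790 rad/s

The axle reaction passes through the central axle and exerts no torque about it; angular momentum about the central axle is conserved through the impact.
I_p = ½(184)(1.47)² = 198.8 kg·m². Taking the sense of the package's angular momentum as positive, L_{package} = m v R = (8.73)(1.34)(1.47) = 17.20 kg·m²/s.
L_i = 0 + 17.20 = 17.20 kg·m²/s.
After sticking, I_f = I_p + m R² = 198.8 + (8.73)(1.47)² = 217.7 kg·m².
ω_f = L_i / I_f = 17.20 / 217.7 = 0.07900 rad/s.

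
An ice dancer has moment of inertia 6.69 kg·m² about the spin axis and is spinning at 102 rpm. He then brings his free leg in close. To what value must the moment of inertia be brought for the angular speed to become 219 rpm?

No external torque acts about the spin axis, so angular momentum is conserved.
I₂ = I₁ω₁ / ω₂ = (6.69)(102) / (219) = 3.116 kg·m².

I₂ ≈ 3.12 kg·m²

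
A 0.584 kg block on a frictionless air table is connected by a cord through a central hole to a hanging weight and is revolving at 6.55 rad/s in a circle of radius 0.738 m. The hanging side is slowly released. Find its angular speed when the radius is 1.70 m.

ω₂ ≈ 1.23 rad/s

The constraining force is radial, so m r² ω about the center is conserved.
ω₂ = ω₁ (r₁/r₂)² = (6.55)(0.738/1.70)² = 1.234 rad/s.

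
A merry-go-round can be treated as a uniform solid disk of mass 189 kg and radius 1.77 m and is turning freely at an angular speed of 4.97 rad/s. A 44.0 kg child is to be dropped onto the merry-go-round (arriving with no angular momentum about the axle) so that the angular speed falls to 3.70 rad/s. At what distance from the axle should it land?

r ≈ 1.52 m

The added mass arrives with no angular momentum about the axle, and any external torque about the axle is negligible, so the system's angular momentum is conserved.
I_p = ½(189)(1.77)² = 296.1 kg·m².
I_p ω_i = (I_p + m r²) ω_f ⇒ m r² = I_p(ω_i/ω_f − 1) = 296.1(4.97/3.70 − 1) = 101.6 kg·m².
r = √(101.6/44.0) = 1.520 m.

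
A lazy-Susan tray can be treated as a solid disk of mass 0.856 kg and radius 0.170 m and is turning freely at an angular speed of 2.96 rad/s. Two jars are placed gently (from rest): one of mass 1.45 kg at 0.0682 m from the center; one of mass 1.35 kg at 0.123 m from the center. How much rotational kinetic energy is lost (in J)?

energy lost ≈ 0.0372 J

The added mass arrives with no angular momentum about the center, and any external torque about the center is negligible, so the system's angular momentum is conserved.
I_p = ½(0.856)(0.170)² = 0.01237 kg·m².
Added inertia Σmr² = (1.45)(0.0682)² + (1.35)(0.123)² = 0.02717 kg·m²; I_f = 0.01237 + 0.02717 = 0.03954 kg·m².
ω_f = I_p ω_i / I_f = (0.01237)(2.96) / 0.03954 = 0.9260 rad/s.
KE_i = ½(0.01237)(2.960 rad/s)² = 0.05419 J; KE_f = ½(0.03954)(0.9260)² = 0.01695 J.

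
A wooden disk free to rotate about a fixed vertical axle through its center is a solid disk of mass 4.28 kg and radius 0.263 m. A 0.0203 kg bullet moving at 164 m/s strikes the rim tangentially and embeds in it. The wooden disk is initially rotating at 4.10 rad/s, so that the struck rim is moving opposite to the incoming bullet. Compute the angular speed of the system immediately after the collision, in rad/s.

The axle reaction passes through the axle and exerts no torque about it; angular momentum about the axle is conserved through the impact.
I_p = ½(4.28)(0.263)² = 0.1480 kg·m². Taking the sense of the bullet's angular momentum as positive, L_{bullet} = m v R = (0.0203)(164)(0.263) = 0.8756 kg·m²/s.
L_i = −I_p ω_p + m v R = −(0.1480)(4.10) + 0.8756 = 0.2687 kg·m²/s.
After sticking, I_f = I_p + m R² = 0.1480 + (0.0203)(0.263)² = 0.1494 kg·m².
ω_f = L_i / I_f = 0.2687 / 0.1494 = 1.798 rad/s.

|ω_f| ≈ 1.80 rad/s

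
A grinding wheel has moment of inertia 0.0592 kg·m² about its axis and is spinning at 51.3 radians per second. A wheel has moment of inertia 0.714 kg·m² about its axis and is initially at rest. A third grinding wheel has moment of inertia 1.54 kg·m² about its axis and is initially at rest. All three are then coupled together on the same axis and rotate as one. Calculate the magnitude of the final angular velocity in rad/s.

|ω_f| ≈ 1.31 rad/s

No external torque acts about the common axis, so total angular momentum is conserved.
Taking A's sense as positive: L = (0.05920)(51.3) = 3.037 kg·m²·rad/s.
Combined I = 0.05920 + 0.7140 + 1.540 = 2.313 kg·m².
ω_f = L / I = 3.037 / 2.313 = 1.313 rad/s.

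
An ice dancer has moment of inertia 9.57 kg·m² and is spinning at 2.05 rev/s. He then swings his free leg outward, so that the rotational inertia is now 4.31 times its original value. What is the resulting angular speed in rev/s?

No external torque acts about the spin axis, so angular momentum is conserved.
I₂ = 4.31 × 9.57 = 41.25 kg·m².
ω₂ = I₁ω₁ / I₂ = (9.570)(2.05 rev/s) / (41.25) = 0.4756 rev/s.

ω₂ ≈ 0.476 rev/s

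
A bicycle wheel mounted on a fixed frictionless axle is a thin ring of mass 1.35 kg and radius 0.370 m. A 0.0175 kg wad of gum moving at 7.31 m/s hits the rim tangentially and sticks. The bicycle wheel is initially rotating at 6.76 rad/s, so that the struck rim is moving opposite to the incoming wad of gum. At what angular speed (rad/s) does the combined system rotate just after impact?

The axle reaction passes through the axle and exerts no torque about it; angular momentum about the axle is conserved through the impact.
I_p = (1.35)(0.370)² = 0.1848 kg·m². Taking the sense of the wad of gum's angular momentum as positive, L_{wad} = m v R = (0.0175)(7.31)(0.370) = 0.04733 kg·m²/s.
L_i = −I_p ω_p + m v R = −(0.1848)(6.76) + 0.04733 = -1.202 kg·m²/s.
After sticking, I_f = I_p + m R² = 0.1848 + (0.0175)(0.370)² = 0.1872 kg·m².
ω_f = L_i / I_f = -1.202 / 0.1872 = -6.421 rad/s.

|ω_f| ≈ 6.42 rad/s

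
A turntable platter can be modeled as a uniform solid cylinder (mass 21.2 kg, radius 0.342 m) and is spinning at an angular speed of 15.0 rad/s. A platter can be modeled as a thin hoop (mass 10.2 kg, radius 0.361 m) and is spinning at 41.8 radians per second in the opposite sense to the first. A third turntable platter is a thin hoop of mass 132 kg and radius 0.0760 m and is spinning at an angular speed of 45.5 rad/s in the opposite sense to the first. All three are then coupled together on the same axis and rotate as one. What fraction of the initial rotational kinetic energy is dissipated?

fraction ≈ 0.631

The coupling torques are internal; angular momentum about the shared axis is conserved.
Moments of inertia: I_A = ½(21.2)(0.342)² = 1.240 kg·m²; I_B = (10.2)(0.361)² = 1.329 kg·m²; I_C = (132)(0.0760)² = 0.7624 kg·m².
Taking A's sense as positive: L = (1.240)(15.0) − (1.329)(41.8) − (0.7624)(45.5) = -71.66 kg·m²·rad/s.
Combined I = 1.240 + 1.329 + 0.7624 = 3.332 kg·m².
ω_f = L / I = -71.66 / 3.332 = -21.51 rad/s.
KE_i = ½ΣIω² = 2090 J; KE_f = ½(3.332)(21.51)² = 770.6 J.
Fraction dissipated = (KE_i − KE_f)/KE_i = 0.6313.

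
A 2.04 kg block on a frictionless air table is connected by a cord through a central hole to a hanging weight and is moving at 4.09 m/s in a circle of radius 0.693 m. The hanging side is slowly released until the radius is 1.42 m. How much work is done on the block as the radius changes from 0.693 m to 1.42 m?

W ≈ -13.0 J

Central (radial) force ⇒ zero torque about the center ⇒ m v r is constant.
v₂ = v₁ r₁ / r₂ = (4.09)(0.693) / (1.42) = 1.996 m/s.
W = ΔKE = ½m(v₂² − v₁²) = -13.00 J.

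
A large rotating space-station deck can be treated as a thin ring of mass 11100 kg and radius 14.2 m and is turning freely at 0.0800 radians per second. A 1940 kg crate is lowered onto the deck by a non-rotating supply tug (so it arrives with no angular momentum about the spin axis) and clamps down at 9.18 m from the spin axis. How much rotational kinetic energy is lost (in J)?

The added mass arrives with no angular momentum about the spin axis, and any external torque about the spin axis is negligible, so the system's angular momentum is conserved.
I_p = (11100)(14.2)² = 2.238e+06 kg·m².
Added inertia Σmr² = (1940)(9.18)² = 1.635e+05 kg·m²; I_f = 2.238e+06 + 1.635e+05 = 2.402e+06 kg·m².
ω_f = I_p ω_i / I_f = (2.238e+06)(0.0800) / 2.402e+06 = 0.07455 rad/s.
KE_i = ½(2.238e+06)(0.08000 rad/s)² = 7162 J; KE_f = ½(2.402e+06)(0.07455)² = 6675 J.

energy lost ≈ 488 J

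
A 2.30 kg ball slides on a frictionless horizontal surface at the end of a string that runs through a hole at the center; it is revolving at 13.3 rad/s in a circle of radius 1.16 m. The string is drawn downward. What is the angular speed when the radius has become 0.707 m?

The constraining force is radial, so m r² ω about the center is conserved.
ω₂ = ω₁ (r₁/r₂)² = (13.3)(1.16/0.707)² = 35.80 rad/s.

ω₂ ≈ 35.8 rad/s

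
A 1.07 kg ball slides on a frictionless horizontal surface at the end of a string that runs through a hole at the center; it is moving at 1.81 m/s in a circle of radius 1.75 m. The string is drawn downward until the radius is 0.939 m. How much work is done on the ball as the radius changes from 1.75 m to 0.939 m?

W ≈ 4.34 J

Central (radial) force ⇒ zero torque about the center ⇒ m v r is constant.
v₂ = v₁ r₁ / r₂ = (1.81)(1.75) / (0.939) = 3.373 m/s.
W = ΔKE = ½m(v₂² − v₁²) = 4.335 J.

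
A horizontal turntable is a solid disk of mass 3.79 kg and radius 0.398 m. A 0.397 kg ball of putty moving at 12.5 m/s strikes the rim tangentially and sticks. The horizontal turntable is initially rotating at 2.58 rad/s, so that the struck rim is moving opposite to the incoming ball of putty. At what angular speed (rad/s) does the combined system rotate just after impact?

The axle reaction passes through the axle and exerts no torque about it; angular momentum about the axle is conserved through the impact.
I_p = ½(3.79)(0.398)² = 0.3002 kg·m². Taking the sense of the ball of putty's angular momentum as positive, L_{ball} = m v R = (0.397)(12.5)(0.398) = 1.975 kg·m²/s.
L_i = −I_p ω_p + m v R = −(0.3002)(2.58) + 1.975 = 1.201 kg·m²/s.
After sticking, I_f = I_p + m R² = 0.3002 + (0.397)(0.398)² = 0.3631 kg·m².
ω_f = L_i / I_f = 1.201 / 0.3631 = 3.307 rad/s.

|ω_f| ≈ 3.31 rad/s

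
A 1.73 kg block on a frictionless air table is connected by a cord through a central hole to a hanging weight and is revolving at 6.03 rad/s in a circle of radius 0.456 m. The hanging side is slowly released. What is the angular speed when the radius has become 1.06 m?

ω₂ ≈ 1.12 rad/s

The constraining force is radial, so m r² ω about the center is conserved.
ω₂ = ω₁ (r₁/r₂)² = (6.03)(0.456/1.06)² = 1.116 rad/s.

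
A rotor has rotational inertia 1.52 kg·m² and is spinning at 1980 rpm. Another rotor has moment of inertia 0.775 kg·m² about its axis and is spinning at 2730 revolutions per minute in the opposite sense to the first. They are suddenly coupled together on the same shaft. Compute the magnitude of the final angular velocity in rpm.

|ω_f| ≈ 389 rpm

No external torque acts about the common axis, so total angular momentum is conserved.
Taking A's sense as positive: L = (1.520)(1980) − (0.7750)(2730) = 893.8 kg·m²·rpm.
Combined I = 1.520 + 0.7750 = 2.295 kg·m².
ω_f = L / I = 893.8 / 2.295 = 389.5 rpm.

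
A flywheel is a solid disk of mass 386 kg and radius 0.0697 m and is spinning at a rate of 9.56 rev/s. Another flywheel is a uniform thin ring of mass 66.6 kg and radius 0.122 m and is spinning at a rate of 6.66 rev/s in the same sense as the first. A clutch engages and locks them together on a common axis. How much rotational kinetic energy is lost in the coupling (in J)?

ΔKE lost ≈ 80.0 J

The coupling torques are internal; angular momentum about the shared axis is conserved.
Moments of inertia: I_A = ½(386)(0.0697)² = 0.9376 kg·m²; I_B = (66.6)(0.122)² = 0.9913 kg·m².
Taking A's sense as positive: L = (0.9376)(9.56) + (0.9913)(6.66) = 15.57 kg·m²·rev/s.
Combined I = 0.9376 + 0.9913 = 1.929 kg·m².
ω_f = L / I = 15.57 / 1.929 = 8.070 rev/s.
KE_i = ½ΣIω² = 2559 J; KE_f = ½(1.929)(50.70)² = 2479 J.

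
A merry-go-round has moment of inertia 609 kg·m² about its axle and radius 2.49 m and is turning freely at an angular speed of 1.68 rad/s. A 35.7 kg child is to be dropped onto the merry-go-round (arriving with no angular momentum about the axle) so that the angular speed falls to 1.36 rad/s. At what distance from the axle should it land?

The added mass arrives with no angular momentum about the axle, and any external torque about the axle is negligible, so the system's angular momentum is conserved.
I_p ω_i = (I_p + m r²) ω_f ⇒ m r² = I_p(ω_i/ω_f − 1) = 609.0(1.68/1.36 − 1) = 143.3 kg·m².
r = √(143.3/35.7) = 2.003 m.

r ≈ 2.00 m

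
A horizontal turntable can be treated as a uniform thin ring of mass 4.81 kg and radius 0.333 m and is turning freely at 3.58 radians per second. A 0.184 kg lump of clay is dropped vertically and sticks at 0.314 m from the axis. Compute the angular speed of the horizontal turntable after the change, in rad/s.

ω_f ≈ 3.46 rad/s

No external torque acts about the axis; L_before = L_after.
I_p = (4.81)(0.333)² = 0.5334 kg·m².
Added inertia Σmr² = (0.184)(0.314)² = 0.01814 kg·m²; I_f = 0.5334 + 0.01814 = 0.5515 kg·m².
ω_f = I_p ω_i / I_f = (0.5334)(3.58) / 0.5515 = 3.462 rad/s.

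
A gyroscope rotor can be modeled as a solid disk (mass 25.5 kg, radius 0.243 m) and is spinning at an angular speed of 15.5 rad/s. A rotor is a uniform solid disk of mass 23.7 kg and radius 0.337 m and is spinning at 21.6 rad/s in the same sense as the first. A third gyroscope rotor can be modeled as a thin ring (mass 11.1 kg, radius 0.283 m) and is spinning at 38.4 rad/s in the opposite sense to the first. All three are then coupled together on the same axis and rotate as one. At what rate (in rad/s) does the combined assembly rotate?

|ω_f| ≈ 2.21 rad/s

The coupling torques are internal; angular momentum about the shared axis is conserved.
Moments of inertia: I_A = ½(25.5)(0.243)² = 0.7529 kg·m²; I_B = ½(23.7)(0.337)² = 1.346 kg·m²; I_C = (11.1)(0.283)² = 0.8890 kg·m².
Taking A's sense as positive: L = (0.7529)(15.5) + (1.346)(21.6) − (0.8890)(38.4) = 6.602 kg·m²·rad/s.
Combined I = 0.7529 + 1.346 + 0.8890 = 2.988 kg·m².
ω_f = L / I = 6.602 / 2.988 = 2.210 rad/s.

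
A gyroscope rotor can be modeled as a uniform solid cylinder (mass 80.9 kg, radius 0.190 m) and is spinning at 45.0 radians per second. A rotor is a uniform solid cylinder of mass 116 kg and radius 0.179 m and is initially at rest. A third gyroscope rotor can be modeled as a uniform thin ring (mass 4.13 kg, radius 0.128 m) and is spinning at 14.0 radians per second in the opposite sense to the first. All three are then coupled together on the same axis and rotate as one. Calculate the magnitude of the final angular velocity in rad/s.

|ω_f| ≈ 19.1 rad/s

No external torque acts about the common axis, so total angular momentum is conserved.
Moments of inertia: I_A = ½(80.9)(0.190)² = 1.460 kg·m²; I_B = ½(116)(0.179)² = 1.858 kg·m²; I_C = (4.13)(0.128)² = 0.06767 kg·m².
Taking A's sense as positive: L = (1.460)(45.0) − (0.06767)(14.0) = 64.76 kg·m²·rad/s.
Combined I = 1.460 + 1.858 + 0.06767 = 3.386 kg·m².
ω_f = L / I = 64.76 / 3.386 = 19.13 rad/s.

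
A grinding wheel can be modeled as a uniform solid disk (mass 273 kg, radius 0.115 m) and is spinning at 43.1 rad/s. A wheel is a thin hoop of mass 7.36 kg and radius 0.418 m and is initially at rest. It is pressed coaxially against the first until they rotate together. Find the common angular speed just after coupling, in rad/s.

No external torque acts about the common axis, so total angular momentum is conserved.
Moments of inertia: I_A = ½(273)(0.115)² = 1.805 kg·m²; I_B = (7.36)(0.418)² = 1.286 kg·m².
Taking A's sense as positive: L = (1.805)(43.1) = 77.80 kg·m²·rad/s.
Combined I = 1.805 + 1.286 = 3.091 kg·m².
ω_f = L / I = 77.80 / 3.091 = 25.17 rad/s.

|ω_f| ≈ 25.2 rad/s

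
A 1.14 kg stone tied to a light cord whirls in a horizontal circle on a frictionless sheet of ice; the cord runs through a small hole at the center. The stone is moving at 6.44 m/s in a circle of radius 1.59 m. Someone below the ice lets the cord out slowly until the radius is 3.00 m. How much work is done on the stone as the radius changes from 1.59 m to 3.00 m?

W ≈ -17.0 J

Central (radial) force ⇒ zero torque about the center ⇒ m v r is constant.
v₂ = v₁ r₁ / r₂ = (6.44)(1.59) / (3.00) = 3.413 m/s.
W = ΔKE = ½m(v₂² − v₁²) = -17.00 J.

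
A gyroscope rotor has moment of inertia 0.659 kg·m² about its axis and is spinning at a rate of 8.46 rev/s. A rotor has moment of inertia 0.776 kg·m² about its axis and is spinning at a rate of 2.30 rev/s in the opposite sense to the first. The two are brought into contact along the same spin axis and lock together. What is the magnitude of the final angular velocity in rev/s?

No external torque acts about the common axis, so total angular momentum is conserved.
Taking A's sense as positive: L = (0.6590)(8.46) − (0.7760)(2.30) = 3.790 kg·m²·rev/s.
Combined I = 0.6590 + 0.7760 = 1.435 kg·m².
ω_f = L / I = 3.790 / 1.435 = 2.641 rev/s.

|ω_f| ≈ 2.64 rev/s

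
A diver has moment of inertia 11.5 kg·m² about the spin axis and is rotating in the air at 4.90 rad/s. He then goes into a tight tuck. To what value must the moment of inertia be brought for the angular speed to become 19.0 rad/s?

I₂ ≈ 2.97 kg·m²

No external torque acts about the spin axis, so angular momentum is conserved.
I₂ = I₁ω₁ / ω₂ = (11.5)(4.90) / (19.0) = 2.966 kg·m².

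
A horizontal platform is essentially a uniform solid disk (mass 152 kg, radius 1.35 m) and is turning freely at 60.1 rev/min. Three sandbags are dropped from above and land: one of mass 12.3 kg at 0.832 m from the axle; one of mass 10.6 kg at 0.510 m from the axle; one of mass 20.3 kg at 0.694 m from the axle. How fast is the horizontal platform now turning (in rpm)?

The added mass arrives with no angular momentum about the axle, and any external torque about the axle is negligible, so the system's angular momentum is conserved.
I_p = ½(152)(1.35)² = 138.5 kg·m².
Added inertia Σmr² = (12.3)(0.832)² + (10.6)(0.510)² + (20.3)(0.694)² = 21.05 kg·m²; I_f = 138.5 + 21.05 = 159.6 kg·m².
ω_f = I_p ω_i / I_f = (138.5)(60.1) / 159.6 = 52.17 rpm.

ω_f ≈ 52.2 rpm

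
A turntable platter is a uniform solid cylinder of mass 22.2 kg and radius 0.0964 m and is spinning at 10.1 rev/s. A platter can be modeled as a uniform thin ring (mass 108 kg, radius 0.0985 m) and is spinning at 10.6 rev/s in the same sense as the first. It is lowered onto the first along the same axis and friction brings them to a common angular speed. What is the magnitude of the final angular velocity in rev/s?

|ω_f| ≈ 10.6 rev/s

The coupling torques are internal; angular momentum about the shared axis is conserved.
Moments of inertia: I_A = ½(22.2)(0.0964)² = 0.1032 kg·m²; I_B = (108)(0.0985)² = 1.048 kg·m².
Taking A's sense as positive: L = (0.1032)(10.1) + (1.048)(10.6) = 12.15 kg·m²·rev/s.
Combined I = 0.1032 + 1.048 = 1.151 kg·m².
ω_f = L / I = 12.15 / 1.151 = 10.56 rev/s.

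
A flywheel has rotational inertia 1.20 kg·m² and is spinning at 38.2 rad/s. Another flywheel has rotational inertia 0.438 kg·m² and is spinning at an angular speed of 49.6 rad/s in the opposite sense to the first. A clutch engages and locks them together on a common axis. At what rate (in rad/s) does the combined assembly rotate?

|ω_f| ≈ 14.7 rad/s

The coupling torques are internal; angular momentum about the shared axis is conserved.
Taking A's sense as positive: L = (1.200)(38.2) − (0.4380)(49.6) = 24.12 kg·m²·rad/s.
Combined I = 1.200 + 0.4380 = 1.638 kg·m².
ω_f = L / I = 24.12 / 1.638 = 14.72 rad/s.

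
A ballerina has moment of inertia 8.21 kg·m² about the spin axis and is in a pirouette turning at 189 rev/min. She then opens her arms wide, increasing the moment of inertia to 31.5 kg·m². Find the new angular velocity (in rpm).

ω₂ ≈ 49.3 rpm

No external torque acts about the spin axis, so angular momentum is conserved.
ω₂ = I₁ω₁ / I₂ = (8.210)(189 rpm) / (31.50) = 49.26 rpm.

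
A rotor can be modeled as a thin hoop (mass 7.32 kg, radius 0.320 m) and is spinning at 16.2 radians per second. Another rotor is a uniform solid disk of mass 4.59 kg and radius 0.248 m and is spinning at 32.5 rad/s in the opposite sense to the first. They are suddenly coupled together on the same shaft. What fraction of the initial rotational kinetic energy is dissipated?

The coupling torques are internal; angular momentum about the shared axis is conserved.
Moments of inertia: I_A = (7.32)(0.320)² = 0.7496 kg·m²; I_B = ½(4.59)(0.248)² = 0.1412 kg·m².
Taking A's sense as positive: L = (0.7496)(16.2) − (0.1412)(32.5) = 7.556 kg·m²·rad/s.
Combined I = 0.7496 + 0.1412 = 0.8907 kg·m².
ω_f = L / I = 7.556 / 0.8907 = 8.483 rad/s.
KE_i = ½ΣIω² = 172.9 J; KE_f = ½(0.8907)(8.483)² = 32.05 J.
Fraction dissipated = (KE_i − KE_f)/KE_i = 0.8147.

fraction ≈ 0.815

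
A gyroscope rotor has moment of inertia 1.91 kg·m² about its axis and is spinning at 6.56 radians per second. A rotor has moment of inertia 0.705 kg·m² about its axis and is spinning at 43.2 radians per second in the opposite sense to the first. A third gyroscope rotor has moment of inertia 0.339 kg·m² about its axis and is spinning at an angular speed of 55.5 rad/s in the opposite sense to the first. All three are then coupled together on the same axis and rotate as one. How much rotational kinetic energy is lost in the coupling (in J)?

ΔKE lost ≈ 993 J

The coupling torques are internal; angular momentum about the shared axis is conserved.
Taking A's sense as positive: L = (1.910)(6.56) − (0.7050)(43.2) − (0.3390)(55.5) = -36.74 kg·m²·rad/s.
Combined I = 1.910 + 0.7050 + 0.3390 = 2.954 kg·m².
ω_f = L / I = -36.74 / 2.954 = -12.44 rad/s.
KE_i = ½ΣIω² = 1221 J; KE_f = ½(2.954)(12.44)² = 228.5 J.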